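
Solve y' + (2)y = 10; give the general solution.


P(x) = 2, Q(x) = 10; integrating factor μ = e^(2x).
(μ y)' = 10e^(2x) ⇒ μ y = 5e^(2x) + C.
Divide by μ: y = 5 + Ce^(-2x).


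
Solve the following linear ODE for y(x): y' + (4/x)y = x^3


P(x) = 4/x ⇒ μ = x^4.
(x^4 y)' = x^4·x^3 = x^7.
Integrate: x^4 y = x^8/(8) + C.
Solve for y: y = (1/8)x^4 + C/x^4.


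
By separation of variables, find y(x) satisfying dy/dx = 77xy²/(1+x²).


Separate: dy/y² = 77x/(1+x²) dx.
Integrate LHS: ∫ dy/y² = -1/y.
Integrate RHS via u = 1+x²: (77/2)ln(1+x²) + C.
Result: -1/y = (77/2)ln(1+x²) + C.


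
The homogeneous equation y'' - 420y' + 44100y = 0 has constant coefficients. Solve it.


Characteristic equation: r² - 420r + 44100 = 0, i.e. (r - 210)² = 0.
Repeated root r = 210; include an x factor for the second linearly independent solution.
General solution: y = (C₁ + C₂x)e^(210x).


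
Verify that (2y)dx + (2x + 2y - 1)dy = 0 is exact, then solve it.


Check exactness: ∂M/∂y = 2 and ∂N/∂x = 2; equal, so the equation is exact.
Integrate M with respect to x (treating y as constant): ∫M dx = 2xy + h(y).
Differentiate w.r.t. y and set equal to N: the x-dependent terms already match, leaving h'(y) = 2y - 1. Integrate: h(y) = y^2 - y.
So F(x,y) = 2xy + y^2 - y.
General solution: 2xy + y^2 - y = C.


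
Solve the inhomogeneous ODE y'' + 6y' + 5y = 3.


Characteristic roots of r² + 6r + 5 = 0 are -1, -5.
y_h = C₁e^(-x) + C₂e^(-5x).
Constant forcing; try y_p = A. Then 5A = 3 ⇒ A = 3/5.
General solution: y = C₁e^(-x) + C₂e^(-5x) + 3/5.


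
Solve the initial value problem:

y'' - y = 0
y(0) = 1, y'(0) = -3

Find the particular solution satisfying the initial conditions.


Characteristic roots of r² - 1 = 0 are 1, -1.
General solution y = c₁ e^(x) + c₂ e^(-x).
Apply y(0) = 1: c₁ + c₂ = 1. Apply y'(0) = -3: 1 c₁ - 1 c₂ = -3.
Solve: c₁ = -1, c₂ = 2.
Particular solution: y = -e^(x) + 2e^(-x).


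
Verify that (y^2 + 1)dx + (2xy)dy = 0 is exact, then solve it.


Check exactness: ∂M/∂y = 2y and ∂N/∂x = 2y; equal, so the equation is exact.
Integrate M with respect to x (treating y as constant): ∫M dx = xy^2 + x + h(y).
Differentiate w.r.t. y and set equal to N: all terms match, so h'(y) = 0 and h is a constant absorbed into C.
General solution: xy^2 + x = C.


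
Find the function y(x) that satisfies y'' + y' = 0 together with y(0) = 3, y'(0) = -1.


Characteristic roots of r² + r = 0 are -1, 0.
General solution y = c₁ e^(-x) + c₂.
Apply y(0) = 3: c₁ + c₂ = 3. Apply y'(0) = -1: -1 c₁ + 0 c₂ = -1.
Solve: c₁ = 1, c₂ = 2.
Particular solution: y = e^(-x) + 2.


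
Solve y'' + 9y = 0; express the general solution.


Characteristic equation: r² + 9 = 0.
Discriminant is negative; roots r = 0 ± 3i (complex conjugate pair).
General solution uses e^(α x)(C₁ cos(β x) + C₂ sin(β x)): y = C₁cos(3x) + C₂sin(3x).


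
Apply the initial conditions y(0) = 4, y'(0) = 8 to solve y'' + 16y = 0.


Characteristic roots of r² + 16 = 0 are ±4i, so y = C₁cos(4x) + C₂sin(4x).
Apply y(0) = 4: C₁ = 4. Differentiate and apply y'(0) = 8: 4·C₂ = 8, so C₂ = 2.
Particular solution: y = 4cos(4x) + 2sin(4x).


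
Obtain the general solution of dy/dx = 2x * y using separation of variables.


Separate variables: dy/y = 2x dx.
Integrate: ln|y| = x^2 + C₀.
Exponentiate: y = Ce^(x^2).


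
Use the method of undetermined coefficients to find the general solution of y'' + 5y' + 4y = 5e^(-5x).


Characteristic roots of r² + 5r + 4 = 0 are -4, -1.
y_h = C₁e^(-4x) + C₂e^(-x).
Forcing exponent -5 is not a characteristic root; try y_p = Ae^(-5x).
Substitute: A·(25 + (5)·-5 + (4)) = A·4 = 5, so A = 5/4.
General solution: y = C₁e^(-4x) + C₂e^(-x) + (5/4)e^(-5x).


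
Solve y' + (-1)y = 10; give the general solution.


P(x) = -1 ⇒ μ = e^(-x).
(μ y)' = 10e^(-x) ⇒ μ y = -10e^(-x) + C.
Divide by μ: y = -10 + Ce^(x).


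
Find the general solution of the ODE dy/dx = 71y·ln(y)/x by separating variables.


Separate: dy/[y ln(y)] = 71 dx/x.
Substitute u = ln(y): du/u = 71 dx/x.
Integrate: ln|ln(y)| = 71ln|x| + C₀, hence ln(y) = C·x^71.


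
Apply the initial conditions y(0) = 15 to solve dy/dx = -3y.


General solution of y' = -3y is y = Ce^(-3x).
Apply y(0) = 15: C = 15.
Particular solution: y = 15e^(-3x).


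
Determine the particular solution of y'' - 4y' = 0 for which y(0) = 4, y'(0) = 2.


Characteristic roots of r² - 4r = 0 are 4, 0.
General solution y = c₁ e^(4x) + c₂.
Apply y(0) = 4: c₁ + c₂ = 4. Apply y'(0) = 2: 4 c₁ + 0 c₂ = 2.
Solve: c₁ = 1/2, c₂ = 7/2.
Particular solution: y = (1/2)e^(4x) + 7/2.


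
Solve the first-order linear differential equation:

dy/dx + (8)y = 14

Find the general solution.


P(x) = 8, Q(x) = 14; integrating factor μ = e^(8x).
(μ y)' = 14e^(8x) ⇒ μ y = (7/4)e^(8x) + C.
Divide by μ: y = 7/4 + Ce^(-8x).


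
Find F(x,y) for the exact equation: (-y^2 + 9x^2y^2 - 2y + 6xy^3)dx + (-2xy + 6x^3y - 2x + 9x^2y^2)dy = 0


Check exactness: ∂M/∂y = -2y + 18x^2y - 2 + 18xy^2 and ∂N/∂x = -2y + 18x^2y - 2 + 18xy^2; equal, so the equation is exact.
Integrate M with respect to x (treating y as constant): ∫M dx = -xy^2 + 3x^3y^2 - 2xy + 3x^2y^3 + h(y).
Differentiate w.r.t. y and set equal to N: all terms match, so h'(y) = 0 and h is a constant absorbed into C.
General solution: -xy^2 + 3x^3y^2 - 2xy + 3x^2y^3 = C.


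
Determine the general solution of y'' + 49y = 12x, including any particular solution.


Homogeneous: r² + 49 = 0 ⇒ r = ±7i, y_h = C₁cos(7x) + C₂sin(7x).
Polynomial forcing; try y_p = Ax + B. Then y_p'' + 49 y_p = 49(Ax + B) = 12x, so B = 0 and A = 12/49.
General solution: y = C₁cos(7x) + C₂sin(7x) + (12/49)x.


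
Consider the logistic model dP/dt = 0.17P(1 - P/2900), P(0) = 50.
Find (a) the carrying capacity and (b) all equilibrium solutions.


Logistic ODE dP/dt = 0.17P(1 - P/2900) has equilibria where dP/dt = 0, i.e. P = 0 or P = 2900.
The coefficient (1 - P/K) = 0 when P = K, identifying K = 2900 as the carrying capacity.
(a) K = 2900; (b) equilibria P = 0 and P = 2900.


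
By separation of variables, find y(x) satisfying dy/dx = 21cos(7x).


g(y) = 1, so integrate directly: y = ∫ 21cos(7x) dx = 3sin(7x) + C.


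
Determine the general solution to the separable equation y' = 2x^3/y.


Separate variables: y dy = 2x^3 dx.
Integrate both sides: y²/2 = (1/2)x^4 + C₀.
Multiply by 2: y² = x^4 + C.


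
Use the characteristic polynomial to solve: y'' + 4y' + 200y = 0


Characteristic equation: r² + 4r + 200 = 0.
Discriminant is negative; roots r = -2 ± 14i (complex conjugate pair).
General solution uses e^(α x)(C₁ cos(β x) + C₂ sin(β x)): y = e^(-2x)(C₁cos(14x) + C₂sin(14x)).


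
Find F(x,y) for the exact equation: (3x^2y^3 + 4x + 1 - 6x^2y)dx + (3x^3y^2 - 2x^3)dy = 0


Check exactness: ∂M/∂y = 9x^2y^2 - 6x^2 and ∂N/∂x = 9x^2y^2 - 6x^2; equal, so the equation is exact.
Integrate M with respect to x (treating y as constant): ∫M dx = x^3y^3 + 2x^2 + x - 2x^3y + h(y).
Differentiate w.r.t. y and set equal to N: all terms match, so h'(y) = 0 and h is a constant absorbed into C.
General solution: x^3y^3 + 2x^2 + x - 2x^3y = C.


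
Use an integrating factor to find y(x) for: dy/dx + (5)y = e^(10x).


P(x) = 5 ⇒ μ = e^(5x).
(μ y)' = e^(15x) ⇒ μ y = e^(15x)/15 + C.
Divide by μ: y = (1/15)e^(10x) + Ce^(-5x).


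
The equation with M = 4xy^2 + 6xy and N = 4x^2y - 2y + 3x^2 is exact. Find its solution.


Check exactness: ∂M/∂y = 8xy + 6x and ∂N/∂x = 8xy + 6x; equal, so the equation is exact.
Integrate M with respect to x (treating y as constant): ∫M dx = 2x^2y^2 + 3x^2y + h(y).
Differentiate w.r.t. y and set equal to N: the x-dependent terms already match, leaving h'(y) = -2y. Integrate: h(y) = -y^2.
So F(x,y) = 2x^2y^2 - y^2 + 3x^2y.
General solution: 2x^2y^2 - y^2 + 3x^2y = C.


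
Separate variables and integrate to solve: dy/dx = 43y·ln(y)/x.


Separate: dy/[y ln(y)] = 43 dx/x.
Substitute u = ln(y): du/u = 43 dx/x.
Integrate: ln|ln(y)| = 43ln|x| + C₀, hence ln(y) = C·x^43.


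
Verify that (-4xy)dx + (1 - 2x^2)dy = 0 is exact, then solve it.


Check exactness: ∂M/∂y = -4x and ∂N/∂x = -4x; equal, so the equation is exact.
Integrate M with respect to x (treating y as constant): ∫M dx = -2x^2y + h(y).
Differentiate w.r.t. y and set equal to N: the x-dependent terms already match, leaving h'(y) = 1. Integrate: h(y) = y.
So F(x,y) = y - 2x^2y.
General solution: y - 2x^2y = C.


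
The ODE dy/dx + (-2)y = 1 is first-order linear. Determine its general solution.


P(x) = -2 ⇒ μ = e^(-2x).
(μ y)' = e^(-2x) ⇒ μ y = -(1/2)e^(-2x) + C.
Divide by μ: y = -1/2 + Ce^(2x).


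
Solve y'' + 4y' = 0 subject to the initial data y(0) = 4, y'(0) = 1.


Characteristic roots of r² + 4r = 0 are -4, 0.
General solution y = c₁ e^(-4x) + c₂.
Apply y(0) = 4: c₁ + c₂ = 4. Apply y'(0) = 1: -4 c₁ + 0 c₂ = 1.
Solve: c₁ = -1/4, c₂ = 17/4.
Particular solution: y = -(1/4)e^(-4x) + 17/4.


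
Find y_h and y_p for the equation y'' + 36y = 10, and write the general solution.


Homogeneous part: r² + 36 = 0 ⇒ r = ±6i, so y_h = C₁cos(6x) + C₂sin(6x).
Try constant y_p = A; plug in: 36A = 10 ⇒ A = 5/18.
General solution: y = C₁cos(6x) + C₂sin(6x) + 5/18.


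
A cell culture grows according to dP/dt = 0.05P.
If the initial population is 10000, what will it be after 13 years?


The ODE dP/dt = 0.05P has solution P(t) = P(0)e^(0.05t).
Substitute P(0) = 10000 and t = 13: P(13) = 10000 e^(0.65) ≈ 19155.


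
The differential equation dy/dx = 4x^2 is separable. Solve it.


Integrate both sides with respect to x: y = ∫ 4x^2 dx = (4/3)x^3 + C.


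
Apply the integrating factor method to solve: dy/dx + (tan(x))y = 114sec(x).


P(x) = tan(x) ⇒ μ = e^(∫tan(x)dx) = sec(x).
(sec(x) y)' = 114sec²(x) ⇒ sec(x) y = 114tan(x) + C.
Multiply by cos(x): y = 114sin(x) + C·cos(x).


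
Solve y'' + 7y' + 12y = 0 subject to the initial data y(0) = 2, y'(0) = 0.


Characteristic roots of r² + 7r + 12 = 0 are -3, -4.
General solution y = c₁ e^(-3x) + c₂ e^(-4x).
Apply y(0) = 2: c₁ + c₂ = 2. Apply y'(0) = 0: -3 c₁ - 4 c₂ = 0.
Solve: c₁ = 8, c₂ = -6.
Particular solution: y = 8e^(-3x) - 6e^(-4x).


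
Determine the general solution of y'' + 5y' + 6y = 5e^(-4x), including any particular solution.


Characteristic roots of r² + 5r + 6 = 0 are -3, -2.
y_h = C₁e^(-3x) + C₂e^(-2x).
Forcing exponent -4 is not a characteristic root; try y_p = Ae^(-4x).
Substitute: A·(16 + (5)·-4 + (6)) = A·2 = 5, so A = 5/2.
General solution: y = C₁e^(-3x) + C₂e^(-2x) + (5/2)e^(-4x).


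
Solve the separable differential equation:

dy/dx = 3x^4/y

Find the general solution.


Separate variables: y dy = 3x^4 dx.
Integrate both sides: y²/2 = (3/5)x^5 + C₀.
Multiply by 2: y² = (6/5)x^5 + C.


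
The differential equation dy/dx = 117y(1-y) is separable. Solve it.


Separate: dy/[y(1-y)] = 117 dx.
Partial fractions: 1/[y(1-y)] = 1/y + 1/(1-y).
Integrate: ln|y/(1-y)| = 117x + C₀.
Solve for y: y = 1/(1 + Ce^(-117x)).


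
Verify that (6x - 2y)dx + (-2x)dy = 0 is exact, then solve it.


Check exactness: ∂M/∂y = -2 and ∂N/∂x = -2; equal, so the equation is exact.
Integrate M with respect to x (treating y as constant): ∫M dx = 3x^2 - 2xy + h(y).
Differentiate w.r.t. y and set equal to N: all terms match, so h'(y) = 0 and h is a constant absorbed into C.
General solution: 3x^2 - 2xy = C.


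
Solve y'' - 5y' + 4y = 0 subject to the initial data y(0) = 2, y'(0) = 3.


Characteristic roots of r² - 5r + 4 = 0 are 4, 1.
General solution y = c₁ e^(4x) + c₂ e^(x).
Apply y(0) = 2: c₁ + c₂ = 2. Apply y'(0) = 3: 4 c₁ + 1 c₂ = 3.
Solve: c₁ = 1/3, c₂ = 5/3.
Particular solution: y = (1/3)e^(4x) + (5/3)e^(x).


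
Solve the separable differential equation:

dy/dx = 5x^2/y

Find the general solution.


Separate variables: y dy = 5x^2 dx.
Integrate both sides: y²/2 = (5/3)x^3 + C₀.
Multiply by 2: y² = (10/3)x^3 + C.


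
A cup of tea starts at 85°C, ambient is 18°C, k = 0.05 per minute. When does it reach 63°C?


From T(t) = T_a + (T₀ - T_a)e^(-kt), set T(t) = 63:
(63 - 18) / (85 - 18) = e^(-0.05t), so t = -ln(0.672)/0.05 ≈ 8.0 minutes.


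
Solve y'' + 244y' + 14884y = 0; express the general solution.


Characteristic equation: r² + 244r + 14884 = 0, i.e. (r + 122)² = 0.
Repeated root r = -122; include an x factor for the second linearly independent solution.
General solution: y = (C₁ + C₂x)e^(-122x).


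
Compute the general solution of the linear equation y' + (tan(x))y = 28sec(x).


P(x) = tan(x) ⇒ μ = e^(∫tan(x)dx) = sec(x).
(sec(x) y)' = 28sec²(x) ⇒ sec(x) y = 28tan(x) + C.
Multiply by cos(x): y = 28sin(x) + C·cos(x).


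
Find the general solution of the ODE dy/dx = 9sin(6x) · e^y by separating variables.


Separate: e^(-y) dy = 9sin(6x) dx.
Integrate: -e^(-y) = -(3/2)cos(6x) + C₀.
Rearrange: e^(-y) = (3/2)cos(6x) + C.


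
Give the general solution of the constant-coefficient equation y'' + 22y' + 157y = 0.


Characteristic equation: r² + 22r + 157 = 0.
Discriminant is negative; roots r = -11 ± 6i (complex conjugate pair).
General solution uses e^(α x)(C₁ cos(β x) + C₂ sin(β x)): y = e^(-11x)(C₁cos(6x) + C₂sin(6x)).


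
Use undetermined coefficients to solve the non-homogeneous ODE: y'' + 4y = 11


Homogeneous part: r² + 4 = 0 ⇒ r = ±2i, so y_h = C₁cos(2x) + C₂sin(2x).
Try constant y_p = A; plug in: 4A = 11 ⇒ A = 11/4.
General solution: y = C₁cos(2x) + C₂sin(2x) + 11/4.


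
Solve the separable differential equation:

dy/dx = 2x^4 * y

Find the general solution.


Separate variables: dy/y = 2x^4 dx.
Integrate: ln|y| = (2/5)x^5 + C₀.
Exponentiate: y = Ce^((2/5)x^5).


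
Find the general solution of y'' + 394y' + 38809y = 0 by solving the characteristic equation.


Characteristic equation: r² + 394r + 38809 = 0, i.e. (r + 197)² = 0.
Repeated root r = -197; include an x factor for the second linearly independent solution.
General solution: y = (C₁ + C₂x)e^(-197x).


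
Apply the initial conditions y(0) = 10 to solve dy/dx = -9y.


General solution of y' = -9y is y = Ce^(-9x).
Apply y(0) = 10: C = 10.
Particular solution: y = 10e^(-9x).


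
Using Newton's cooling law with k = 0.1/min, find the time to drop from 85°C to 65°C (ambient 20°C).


From T(t) = T_a + (T₀ - T_a)e^(-kt), set T(t) = 65:
(65 - 20) / (85 - 20) = e^(-0.1t), so t = -ln(0.692)/0.1 ≈ 3.7 minutes.


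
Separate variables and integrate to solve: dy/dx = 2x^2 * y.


Separate variables: dy/y = 2x^2 dx.
Integrate: ln|y| = (2/3)x^3 + C₀.
Exponentiate: y = Ce^((2/3)x^3).


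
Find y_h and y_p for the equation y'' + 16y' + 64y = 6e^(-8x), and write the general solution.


Characteristic polynomial (r + 8)² = 0; repeated root r = -8.
y_h = (C₁ + C₂x)e^(-8x). Forcing matches the repeated root (resonance), so try y_p = Ax² e^(-8x).
Substitute and solve for A: 2A = 6, so A = 3.
General solution: y = (C₁ + C₂x + 3x²)e^(-8x).


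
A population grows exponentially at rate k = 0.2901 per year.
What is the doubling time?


Exponential growth: P(t) = P₀ e^(0.2901t). Set P(t)/P₀ = 2: e^(0.2901t) = 2.
Solve: t = ln(2)/0.2901 ≈ 2.39 years.


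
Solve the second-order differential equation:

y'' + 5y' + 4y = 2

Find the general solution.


Characteristic roots of r² + 5r + 4 = 0 are -4, -1.
y_h = C₁e^(-4x) + C₂e^(-x).
Constant forcing; try y_p = A. Then 4A = 2 ⇒ A = 1/2.
General solution: y = C₁e^(-4x) + C₂e^(-x) + 1/2.


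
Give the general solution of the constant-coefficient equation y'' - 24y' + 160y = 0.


Characteristic equation: r² - 24r + 160 = 0.
Discriminant is negative; roots r = 12 ± 4i (complex conjugate pair).
General solution uses e^(α x)(C₁ cos(β x) + C₂ sin(β x)): y = e^(12x)(C₁cos(4x) + C₂sin(4x)).


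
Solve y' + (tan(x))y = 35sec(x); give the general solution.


P(x) = tan(x) ⇒ μ = e^(∫tan(x)dx) = sec(x).
(sec(x) y)' = 35sec²(x) ⇒ sec(x) y = 35tan(x) + C.
Multiply by cos(x): y = 35sin(x) + C·cos(x).


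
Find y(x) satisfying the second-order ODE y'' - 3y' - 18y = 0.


Characteristic equation: r² - 3r - 18 = 0.
Factor: (r + 3)(r - 6) = 0 ⇒ r = -3, 6 (distinct real).
General solution: y = C₁e^(-3x) + C₂e^(6x).


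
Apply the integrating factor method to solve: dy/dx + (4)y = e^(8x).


P(x) = 4 ⇒ μ = e^(4x).
(μ y)' = e^(12x) ⇒ μ y = e^(12x)/12 + C.
Divide by μ: y = (1/12)e^(8x) + Ce^(-4x).


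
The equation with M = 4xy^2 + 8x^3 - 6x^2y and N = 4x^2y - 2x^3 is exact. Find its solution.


Check exactness: ∂M/∂y = 8xy - 6x^2 and ∂N/∂x = 8xy - 6x^2; equal, so the equation is exact.
Integrate M with respect to x (treating y as constant): ∫M dx = 2x^2y^2 + 2x^4 - 2x^3y + h(y).
Differentiate w.r.t. y and set equal to N: all terms match, so h'(y) = 0 and h is a constant absorbed into C.
General solution: 2x^2y^2 + 2x^4 - 2x^3y = C.


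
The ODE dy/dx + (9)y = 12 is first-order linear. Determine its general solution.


P(x) = 9, Q(x) = 12; integrating factor μ = e^(9x).
(μ y)' = 12e^(9x) ⇒ μ y = (4/3)e^(9x) + C.
Divide by μ: y = 4/3 + Ce^(-9x).


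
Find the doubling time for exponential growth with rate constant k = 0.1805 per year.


Exponential growth: P(t) = P₀ e^(0.1805t). Set P(t)/P₀ = 2: e^(0.1805t) = 2.
Solve: t = ln(2)/0.1805 ≈ 3.84 years.


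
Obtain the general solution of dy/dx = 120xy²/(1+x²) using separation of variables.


Separate: dy/y² = 120x/(1+x²) dx.
Integrate LHS: ∫ dy/y² = -1/y.
Integrate RHS via u = 1+x²: 60ln(1+x²) + C.
Result: -1/y = 60ln(1+x²) + C.


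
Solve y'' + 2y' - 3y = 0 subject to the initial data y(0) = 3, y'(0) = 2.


Characteristic roots of r² + 2r - 3 = 0 are -3, 1.
General solution y = c₁ e^(-3x) + c₂ e^(x).
Apply y(0) = 3: c₁ + c₂ = 3. Apply y'(0) = 2: -3 c₁ + 1 c₂ = 2.
Solve: c₁ = 1/4, c₂ = 11/4.
Particular solution: y = (1/4)e^(-3x) + (11/4)e^(x).


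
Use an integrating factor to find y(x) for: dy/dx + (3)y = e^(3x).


P(x) = 3 ⇒ μ = e^(3x).
(μ y)' = e^(6x) ⇒ μ y = (1/6)e^(6x) + C.
Divide by μ: y = (1/6)e^(3x) + Ce^(-3x).


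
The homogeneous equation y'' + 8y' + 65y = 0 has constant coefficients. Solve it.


Characteristic equation: r² + 8r + 65 = 0.
Discriminant is negative; roots r = -4 ± 7i (complex conjugate pair).
General solution uses e^(α x)(C₁ cos(β x) + C₂ sin(β x)): y = e^(-4x)(C₁cos(7x) + C₂sin(7x)).


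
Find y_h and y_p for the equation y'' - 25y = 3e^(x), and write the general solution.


Characteristic roots of r² - 25 = 0 are -5, 5.
y_h = C₁e^(-5x) + C₂e^(5x).
Forcing exponent 1 is not a characteristic root; try y_p = Ae^(x).
Substitute: A·(1 + (0)·1 + (-25)) = A·-24 = 3, so A = -1/8.
General solution: y = C₁e^(-5x) + C₂e^(5x) - (1/8)e^(x).


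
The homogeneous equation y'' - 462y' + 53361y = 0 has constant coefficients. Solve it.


Characteristic equation: r² - 462r + 53361 = 0, i.e. (r - 231)² = 0.
Repeated root r = 231; include an x factor for the second linearly independent solution.
General solution: y = (C₁ + C₂x)e^(231x).


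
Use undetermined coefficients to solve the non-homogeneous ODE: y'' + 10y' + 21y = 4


Characteristic roots of r² + 10r + 21 = 0 are -7, -3.
y_h = C₁e^(-7x) + C₂e^(-3x).
Constant forcing; try y_p = A. Then 21A = 4 ⇒ A = 4/21.
General solution: y = C₁e^(-7x) + C₂e^(-3x) + 4/21.


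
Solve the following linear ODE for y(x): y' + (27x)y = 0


P(x) = 27x ⇒ μ = e^((27/2)x²).
Q(x) = 0 so μ y is constant: y = Ce^(-(27/2)x²).


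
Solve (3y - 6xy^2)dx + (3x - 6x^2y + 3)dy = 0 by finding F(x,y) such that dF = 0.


Check exactness: ∂M/∂y = 3 - 12xy and ∂N/∂x = 3 - 12xy; equal, so the equation is exact.
Integrate M with respect to x (treating y as constant): ∫M dx = 3xy - 3x^2y^2 + h(y).
Differentiate w.r.t. y and set equal to N: the x-dependent terms already match, leaving h'(y) = 3. Integrate: h(y) = 3y.
So F(x,y) = 3xy - 3x^2y^2 + 3y.
General solution: 3xy - 3x^2y^2 + 3y = C.


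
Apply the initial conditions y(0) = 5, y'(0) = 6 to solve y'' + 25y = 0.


Characteristic roots of r² + 25 = 0 are ±5i, so y = C₁cos(5x) + C₂sin(5x).
Apply y(0) = 5: C₁ = 5. Differentiate and apply y'(0) = 6: 5·C₂ = 6, so C₂ = 6/5.
Particular solution: y = 5cos(5x) + (6/5)sin(5x).


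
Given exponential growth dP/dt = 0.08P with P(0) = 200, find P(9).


The ODE dP/dt = 0.08P has solution P(t) = P(0)e^(0.08t).
Substitute P(0) = 200 and t = 9: P(9) = 200 e^(0.72) ≈ 411.


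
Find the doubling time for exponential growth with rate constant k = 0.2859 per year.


Exponential growth: P(t) = P₀ e^(0.2859t). Set P(t)/P₀ = 2: e^(0.2859t) = 2.
Solve: t = ln(2)/0.2859 ≈ 2.42 years.


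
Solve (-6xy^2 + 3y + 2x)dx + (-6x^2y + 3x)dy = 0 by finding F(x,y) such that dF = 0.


Check exactness: ∂M/∂y = -12xy + 3 and ∂N/∂x = -12xy + 3; equal, so the equation is exact.
Integrate M with respect to x (treating y as constant): ∫M dx = -3x^2y^2 + 3xy + x^2 + h(y).
Differentiate w.r.t. y and set equal to N: all terms match, so h'(y) = 0 and h is a constant absorbed into C.
General solution: -3x^2y^2 + 3xy + x^2 = C.


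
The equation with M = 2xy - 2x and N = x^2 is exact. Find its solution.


Check exactness: ∂M/∂y = 2x and ∂N/∂x = 2x; equal, so the equation is exact.
Integrate M with respect to x (treating y as constant): ∫M dx = x^2y - x^2 + h(y).
Differentiate w.r.t. y and set equal to N: all terms match, so h'(y) = 0 and h is a constant absorbed into C.
General solution: x^2y - x^2 = C.


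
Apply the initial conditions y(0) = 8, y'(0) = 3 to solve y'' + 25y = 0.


Characteristic roots of r² + 25 = 0 are ±5i, so y = C₁cos(5x) + C₂sin(5x).
Apply y(0) = 8: C₁ = 8. Differentiate and apply y'(0) = 3: 5·C₂ = 3, so C₂ = 3/5.
Particular solution: y = 8cos(5x) + (3/5)sin(5x).


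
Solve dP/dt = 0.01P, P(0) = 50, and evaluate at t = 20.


The ODE dP/dt = 0.01P has solution P(t) = P(0)e^(0.01t).
Substitute P(0) = 50 and t = 20: P(20) = 50 e^(0.20) ≈ 61.


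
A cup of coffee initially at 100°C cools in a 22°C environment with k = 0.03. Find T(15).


Newton's law: dT/dt = -k(T - T_a) has solution T(t) = T_a + (T₀ - T_a)e^(-kt).
Plug in T_a = 22, T₀ = 100, k = 0.03, t = 15: T(15) = 22 + (78)e^(-0.45) ≈ 71.7°C.


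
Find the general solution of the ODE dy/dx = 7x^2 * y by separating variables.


Separate variables: dy/y = 7x^2 dx.
Integrate: ln|y| = (7/3)x^3 + C₀.
Exponentiate: y = Ce^((7/3)x^3).


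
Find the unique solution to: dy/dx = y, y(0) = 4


General solution of y' = y is y = Ce^(x).
Apply y(0) = 4: C = 4.
Particular solution: y = 4e^(x).


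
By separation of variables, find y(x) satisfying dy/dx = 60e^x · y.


Separate variables: dy/y = 60e^x dx.
Integrate: ln|y| = 60e^x + C₀.
Exponentiate: y = Ce^(60e^x).


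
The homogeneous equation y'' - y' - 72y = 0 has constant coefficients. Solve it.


Characteristic equation: r² - r - 72 = 0.
Factor: (r - 9)(r + 8) = 0 ⇒ r = 9, -8 (distinct real).
General solution: y = C₁e^(9x) + C₂e^(-8x).


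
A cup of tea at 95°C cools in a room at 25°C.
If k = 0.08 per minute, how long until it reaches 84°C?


From T(t) = T_a + (T₀ - T_a)e^(-kt), set T(t) = 84:
(84 - 25) / (95 - 25) = e^(-0.08t), so t = -ln(0.843)/0.08 ≈ 2.1 minutes.


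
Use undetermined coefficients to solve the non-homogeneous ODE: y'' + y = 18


Homogeneous part: r² + 1 = 0 ⇒ r = ±1i, so y_h = C₁cos(x) + C₂sin(x).
Try constant y_p = A; plug in: 1A = 18 ⇒ A = 18.
General solution: y = C₁cos(x) + C₂sin(x) + 18.


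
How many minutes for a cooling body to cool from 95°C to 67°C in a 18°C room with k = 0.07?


From T(t) = T_a + (T₀ - T_a)e^(-kt), set T(t) = 67:
(67 - 18) / (95 - 18) = e^(-0.07t), so t = -ln(0.636)/0.07 ≈ 6.5 minutes.


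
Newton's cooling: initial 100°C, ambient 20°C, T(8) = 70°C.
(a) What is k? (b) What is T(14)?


Newton's law: T(t) = T_a + (T₀ - T_a)e^(-kt).
(a) Use T(8) = 70: (70 - 20)/(100 - 20) = e^(-k·8), so k = -ln(0.625)/8 ≈ 0.0588.
(b) Apply k to t = 14: T(14) = 20 + (80)e^(-0.823) ≈ 55.1°C.


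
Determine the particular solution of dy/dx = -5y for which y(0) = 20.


General solution of y' = -5y is y = Ce^(-5x).
Apply y(0) = 20: C = 20.
Particular solution: y = 20e^(-5x).


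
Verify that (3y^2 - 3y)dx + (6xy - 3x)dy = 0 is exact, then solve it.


Check exactness: ∂M/∂y = 6y - 3 and ∂N/∂x = 6y - 3; equal, so the equation is exact.
Integrate M with respect to x (treating y as constant): ∫M dx = 3xy^2 - 3xy + h(y).
Differentiate w.r.t. y and set equal to N: all terms match, so h'(y) = 0 and h is a constant absorbed into C.
General solution: 3xy^2 - 3xy = C.


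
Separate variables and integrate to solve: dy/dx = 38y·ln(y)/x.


Separate: dy/[y ln(y)] = 38 dx/x.
Substitute u = ln(y): du/u = 38 dx/x.
Integrate: ln|ln(y)| = 38ln|x| + C₀, hence ln(y) = C·x^38.


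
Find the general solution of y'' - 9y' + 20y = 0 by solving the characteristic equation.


Characteristic equation: r² - 9r + 20 = 0.
Factor: (r - 4)(r - 5) = 0 ⇒ r = 4, 5 (distinct real).
General solution: y = C₁e^(4x) + C₂e^(5x).


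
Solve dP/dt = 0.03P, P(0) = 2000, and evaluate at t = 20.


The ODE dP/dt = 0.03P has solution P(t) = P(0)e^(0.03t).
Substitute P(0) = 2000 and t = 20: P(20) = 2000 e^(0.60) ≈ 3644.


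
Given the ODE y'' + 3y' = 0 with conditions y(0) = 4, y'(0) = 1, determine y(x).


Characteristic roots of r² + 3r = 0 are 0, -3.
General solution y = c₁ + c₂ e^(-3x).
Apply y(0) = 4: c₁ + c₂ = 4. Apply y'(0) = 1: 0 c₁ - 3 c₂ = 1.
Solve: c₁ = 13/3, c₂ = -1/3.
Particular solution: y = 13/3 - (1/3)e^(-3x).


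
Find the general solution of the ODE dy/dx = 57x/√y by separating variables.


Separate: √y dy = 57x dx.
Integrate: (2/3)y^(3/2) = (57/2)x² + C.


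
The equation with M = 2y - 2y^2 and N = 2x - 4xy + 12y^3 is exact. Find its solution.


Check exactness: ∂M/∂y = 2 - 4y and ∂N/∂x = 2 - 4y; equal, so the equation is exact.
Integrate M with respect to x (treating y as constant): ∫M dx = 2xy - 2xy^2 + h(y).
Differentiate w.r.t. y and set equal to N: the x-dependent terms already match, leaving h'(y) = 12y^3. Integrate: h(y) = 3y^4.
So F(x,y) = 2xy - 2xy^2 + 3y^4.
General solution: 2xy - 2xy^2 + 3y^4 = C.


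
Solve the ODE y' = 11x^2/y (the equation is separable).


Separate variables: y dy = 11x^2 dx.
Integrate both sides: y²/2 = (11/3)x^3 + C₀.
Multiply by 2: y² = (22/3)x^3 + C.


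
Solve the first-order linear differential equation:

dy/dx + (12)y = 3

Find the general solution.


P(x) = 12, Q(x) = 3; integrating factor μ = e^(12x).
(μ y)' = 3e^(12x) ⇒ μ y = (1/4)e^(12x) + C.
Divide by μ: y = 1/4 + Ce^(-12x).


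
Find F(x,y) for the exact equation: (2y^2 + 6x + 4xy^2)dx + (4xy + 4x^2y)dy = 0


Check exactness: ∂M/∂y = 4y + 8xy and ∂N/∂x = 4y + 8xy; equal, so the equation is exact.
Integrate M with respect to x (treating y as constant): ∫M dx = 2xy^2 + 3x^2 + 2x^2y^2 + h(y).
Differentiate w.r.t. y and set equal to N: all terms match, so h'(y) = 0 and h is a constant absorbed into C.
General solution: 2xy^2 + 3x^2 + 2x^2y^2 = C.


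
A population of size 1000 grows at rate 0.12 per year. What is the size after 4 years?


The ODE dP/dt = 0.12P has solution P(t) = P(0)e^(0.12t).
Substitute P(0) = 1000 and t = 4: P(4) = 1000 e^(0.48) ≈ 1616.


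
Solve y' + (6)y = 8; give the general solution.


P(x) = 6, Q(x) = 8; integrating factor μ = e^(6x).
(μ y)' = 8e^(6x) ⇒ μ y = (4/3)e^(6x) + C.
Divide by μ: y = 4/3 + Ce^(-6x).


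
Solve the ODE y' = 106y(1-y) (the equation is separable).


Separate: dy/[y(1-y)] = 106 dx.
Partial fractions: 1/[y(1-y)] = 1/y + 1/(1-y).
Integrate: ln|y/(1-y)| = 106x + C₀.
Solve for y: y = 1/(1 + Ce^(-106x)).


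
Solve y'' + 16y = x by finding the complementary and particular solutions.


Homogeneous: r² + 16 = 0 ⇒ r = ±4i, y_h = C₁cos(4x) + C₂sin(4x).
Polynomial forcing; try y_p = Ax + B. Then y_p'' + 16 y_p = 16(Ax + B) = x, so B = 0 and A = 1/16.
General solution: y = C₁cos(4x) + C₂sin(4x) + (1/16)x.


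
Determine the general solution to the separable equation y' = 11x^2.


Integrate both sides with respect to x: y = ∫ 11x^2 dx = (11/3)x^3 + C.


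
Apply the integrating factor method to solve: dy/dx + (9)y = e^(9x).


P(x) = 9 ⇒ μ = e^(9x).
(μ y)' = e^(18x) ⇒ μ y = (1/18)e^(18x) + C.
Divide by μ: y = (1/18)e^(9x) + Ce^(-9x).


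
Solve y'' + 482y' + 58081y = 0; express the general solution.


Characteristic equation: r² + 482r + 58081 = 0, i.e. (r + 241)² = 0.
Repeated root r = -241; include an x factor for the second linearly independent solution.
General solution: y = (C₁ + C₂x)e^(-241x).


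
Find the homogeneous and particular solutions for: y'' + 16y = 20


Homogeneous part: r² + 16 = 0 ⇒ r = ±4i, so y_h = C₁cos(4x) + C₂sin(4x).
Try constant y_p = A; plug in: 16A = 20 ⇒ A = 5/4.
General solution: y = C₁cos(4x) + C₂sin(4x) + 5/4.


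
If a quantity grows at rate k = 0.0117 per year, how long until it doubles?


Exponential growth: P(t) = P₀ e^(0.0117t). Set P(t)/P₀ = 2: e^(0.0117t) = 2.
Solve: t = ln(2)/0.0117 ≈ 59.24 years.


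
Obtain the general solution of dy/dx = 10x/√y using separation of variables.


Separate: √y dy = 10x dx.
Integrate: (2/3)y^(3/2) = 5x² + C.


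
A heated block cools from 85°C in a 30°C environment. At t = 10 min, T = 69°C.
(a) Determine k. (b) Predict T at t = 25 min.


Newton's law: T(t) = T_a + (T₀ - T_a)e^(-kt).
(a) Use T(10) = 69: (69 - 30)/(85 - 30) = e^(-k·10), so k = -ln(0.709)/10 ≈ 0.0344.
(b) Apply k to t = 25: T(25) = 30 + (55)e^(-0.859) ≈ 53.3°C.


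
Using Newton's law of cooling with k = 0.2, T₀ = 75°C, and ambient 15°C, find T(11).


Newton's law: dT/dt = -k(T - T_a) has solution T(t) = T_a + (T₀ - T_a)e^(-kt).
Plug in T_a = 15, T₀ = 75, k = 0.2, t = 11: T(11) = 15 + (60)e^(-2.20) ≈ 21.6°C.


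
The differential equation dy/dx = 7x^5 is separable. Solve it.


Integrate both sides with respect to x: y = ∫ 7x^5 dx = (7/6)x^6 + C.


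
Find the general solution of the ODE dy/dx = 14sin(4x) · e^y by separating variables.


Separate: e^(-y) dy = 14sin(4x) dx.
Integrate: -e^(-y) = -(7/2)cos(4x) + C₀.
Rearrange: e^(-y) = (7/2)cos(4x) + C.


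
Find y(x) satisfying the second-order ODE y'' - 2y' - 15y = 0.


Characteristic equation: r² - 2r - 15 = 0.
Factor: (r - 5)(r + 3) = 0 ⇒ r = 5, -3 (distinct real).
General solution: y = C₁e^(5x) + C₂e^(-3x).


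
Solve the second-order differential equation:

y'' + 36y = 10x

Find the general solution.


Homogeneous: r² + 36 = 0 ⇒ r = ±6i, y_h = C₁cos(6x) + C₂sin(6x).
Polynomial forcing; try y_p = Ax + B. Then y_p'' + 36 y_p = 36(Ax + B) = 10x, so B = 0 and A = 5/18.
General solution: y = C₁cos(6x) + C₂sin(6x) + (5/18)x.


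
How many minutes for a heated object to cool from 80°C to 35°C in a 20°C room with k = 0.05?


From T(t) = T_a + (T₀ - T_a)e^(-kt), set T(t) = 35:
(35 - 20) / (80 - 20) = e^(-0.05t), so t = -ln(0.250)/0.05 ≈ 27.7 minutes.


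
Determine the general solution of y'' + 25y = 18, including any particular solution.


Homogeneous part: r² + 25 = 0 ⇒ r = ±5i, so y_h = C₁cos(5x) + C₂sin(5x).
Try constant y_p = A; plug in: 25A = 18 ⇒ A = 18/25.
General solution: y = C₁cos(5x) + C₂sin(5x) + 18/25.


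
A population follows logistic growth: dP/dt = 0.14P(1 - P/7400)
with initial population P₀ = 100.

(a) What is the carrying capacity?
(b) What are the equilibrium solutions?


Logistic ODE dP/dt = 0.14P(1 - P/7400) has equilibria where dP/dt = 0, i.e. P = 0 or P = 7400.
The coefficient (1 - P/K) = 0 when P = K, identifying K = 7400 as the carrying capacity.
(a) K = 7400; (b) equilibria P = 0 and P = 7400.


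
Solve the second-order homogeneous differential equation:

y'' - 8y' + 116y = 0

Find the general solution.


Characteristic equation: r² - 8r + 116 = 0.
Discriminant is negative; roots r = 4 ± 10i (complex conjugate pair).
General solution uses e^(α x)(C₁ cos(β x) + C₂ sin(β x)): y = e^(4x)(C₁cos(10x) + C₂sin(10x)).


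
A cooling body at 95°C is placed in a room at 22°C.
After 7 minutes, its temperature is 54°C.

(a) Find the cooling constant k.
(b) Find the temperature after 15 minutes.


Newton's law: T(t) = T_a + (T₀ - T_a)e^(-kt).
(a) Use T(7) = 54: (54 - 22)/(95 - 22) = e^(-k·7), so k = -ln(0.438)/7 ≈ 0.1178.
(b) Apply k to t = 15: T(15) = 22 + (73)e^(-1.767) ≈ 34.5°C.


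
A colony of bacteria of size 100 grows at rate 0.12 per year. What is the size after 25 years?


The ODE dP/dt = 0.12P has solution P(t) = P(0)e^(0.12t).
Substitute P(0) = 100 and t = 25: P(25) = 100 e^(3.00) ≈ 2009.


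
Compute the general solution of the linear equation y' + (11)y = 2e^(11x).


P(x) = 11 ⇒ μ = e^(11x).
(μ y)' = 2e^(22x) ⇒ μ y = (2/22)e^(22x) + C.
Divide by μ: y = (1/11)e^(11x) + Ce^(-11x).


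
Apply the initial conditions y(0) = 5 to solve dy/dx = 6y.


General solution of y' = 6y is y = Ce^(6x).
Apply y(0) = 5: C = 5.
Particular solution: y = 5e^(6x).


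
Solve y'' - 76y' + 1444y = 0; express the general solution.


Characteristic equation: r² - 76r + 1444 = 0, i.e. (r - 38)² = 0.
Repeated root r = 38; include an x factor for the second linearly independent solution.
General solution: y = (C₁ + C₂x)e^(38x).


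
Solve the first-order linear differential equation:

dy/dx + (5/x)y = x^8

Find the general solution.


P(x) = 5/x ⇒ μ = x^5.
(x^5 y)' = x^13 ⇒ x^5 y = x^14/(14) + C.
Solve for y: y = (1/14)x^9 + C/x^5.


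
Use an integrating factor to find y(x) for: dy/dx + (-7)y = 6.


P(x) = -7 ⇒ μ = e^(-7x).
(μ y)' = 6e^(-7x) ⇒ μ y = -(6/7)e^(-7x) + C.
Divide by μ: y = -6/7 + Ce^(7x).


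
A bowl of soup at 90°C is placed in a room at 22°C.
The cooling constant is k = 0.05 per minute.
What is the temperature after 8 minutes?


Newton's law: dT/dt = -k(T - T_a) has solution T(t) = T_a + (T₀ - T_a)e^(-kt).
Plug in T_a = 22, T₀ = 90, k = 0.05, t = 8: T(8) = 22 + (68)e^(-0.40) ≈ 67.6°C.


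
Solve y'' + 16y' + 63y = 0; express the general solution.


Characteristic equation: r² + 16r + 63 = 0.
Factor: (r + 9)(r + 7) = 0 ⇒ r = -9, -7 (distinct real).
General solution: y = C₁e^(-9x) + C₂e^(-7x).


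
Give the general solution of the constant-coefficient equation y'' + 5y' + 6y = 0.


Characteristic equation: r² + 5r + 6 = 0.
Factor: (r + 2)(r + 3) = 0 ⇒ r = -2, -3 (distinct real).
General solution: y = C₁e^(-2x) + C₂e^(-3x).


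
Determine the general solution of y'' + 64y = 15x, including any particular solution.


Homogeneous: r² + 64 = 0 ⇒ r = ±8i, y_h = C₁cos(8x) + C₂sin(8x).
Polynomial forcing; try y_p = Ax + B. Then y_p'' + 64 y_p = 64(Ax + B) = 15x, so B = 0 and A = 15/64.
General solution: y = C₁cos(8x) + C₂sin(8x) + (15/64)x.


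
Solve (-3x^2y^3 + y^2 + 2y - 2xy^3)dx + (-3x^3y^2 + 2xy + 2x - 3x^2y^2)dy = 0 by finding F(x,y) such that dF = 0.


Check exactness: ∂M/∂y = -9x^2y^2 + 2y + 2 - 6xy^2 and ∂N/∂x = -9x^2y^2 + 2y + 2 - 6xy^2; equal, so the equation is exact.
Integrate M with respect to x (treating y as constant): ∫M dx = -x^3y^3 + xy^2 + 2xy - x^2y^3 + h(y).
Differentiate w.r.t. y and set equal to N: all terms match, so h'(y) = 0 and h is a constant absorbed into C.
General solution: -x^3y^3 + xy^2 + 2xy - x^2y^3 = C.


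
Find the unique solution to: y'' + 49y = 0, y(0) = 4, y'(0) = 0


Characteristic roots of r² + 49 = 0 are ±7i, so y = C₁cos(7x) + C₂sin(7x).
Apply y(0) = 4: C₁ = 4. Differentiate and apply y'(0) = 0: 7·C₂ = 0, so C₂ = 0.
Particular solution: y = 4cos(7x).


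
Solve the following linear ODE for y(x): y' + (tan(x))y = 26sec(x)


P(x) = tan(x) ⇒ μ = e^(∫tan(x)dx) = sec(x).
(sec(x) y)' = 26sec²(x) ⇒ sec(x) y = 26tan(x) + C.
Multiply by cos(x): y = 26sin(x) + C·cos(x).


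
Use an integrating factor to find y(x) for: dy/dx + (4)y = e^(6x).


P(x) = 4 ⇒ μ = e^(4x).
(μ y)' = e^(10x) ⇒ μ y = e^(10x)/10 + C.
Divide by μ: y = (1/10)e^(6x) + Ce^(-4x).


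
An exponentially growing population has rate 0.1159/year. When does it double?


Exponential growth: P(t) = P₀ e^(0.1159t). Set P(t)/P₀ = 2: e^(0.1159t) = 2.
Solve: t = ln(2)/0.1159 ≈ 5.98 years.


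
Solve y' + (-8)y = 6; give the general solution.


P(x) = -8 ⇒ μ = e^(-8x).
(μ y)' = 6e^(-8x) ⇒ μ y = -(3/4)e^(-8x) + C.
Divide by μ: y = -3/4 + Ce^(8x).


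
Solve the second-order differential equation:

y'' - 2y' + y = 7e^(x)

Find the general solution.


Characteristic polynomial (r - 1)² = 0; repeated root r = 1.
y_h = (C₁ + C₂x)e^(x). Forcing matches the repeated root (resonance), so try y_p = Ax² e^(x).
Substitute and solve for A: 2A = 7, so A = 7/2.
General solution: y = (C₁ + C₂x + (7/2)x²)e^(x).


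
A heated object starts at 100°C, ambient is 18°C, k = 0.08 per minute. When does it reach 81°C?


From T(t) = T_a + (T₀ - T_a)e^(-kt), set T(t) = 81:
(81 - 18) / (100 - 18) = e^(-0.08t), so t = -ln(0.768)/0.08 ≈ 3.3 minutes.


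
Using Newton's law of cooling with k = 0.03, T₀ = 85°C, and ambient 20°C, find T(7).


Newton's law: dT/dt = -k(T - T_a) has solution T(t) = T_a + (T₀ - T_a)e^(-kt).
Plug in T_a = 20, T₀ = 85, k = 0.03, t = 7: T(7) = 20 + (65)e^(-0.21) ≈ 72.7°C.


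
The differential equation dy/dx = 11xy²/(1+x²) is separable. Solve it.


Separate: dy/y² = 11x/(1+x²) dx.
Integrate LHS: ∫ dy/y² = -1/y.
Integrate RHS via u = 1+x²: (11/2)ln(1+x²) + C.
Result: -1/y = (11/2)ln(1+x²) + C.


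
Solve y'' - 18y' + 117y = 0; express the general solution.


Characteristic equation: r² - 18r + 117 = 0.
Discriminant is negative; roots r = 9 ± 6i (complex conjugate pair).
General solution uses e^(α x)(C₁ cos(β x) + C₂ sin(β x)): y = e^(9x)(C₁cos(6x) + C₂sin(6x)).


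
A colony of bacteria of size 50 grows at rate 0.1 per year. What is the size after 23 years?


The ODE dP/dt = 0.1P has solution P(t) = P(0)e^(0.1t).
Substitute P(0) = 50 and t = 23: P(23) = 50 e^(2.30) ≈ 499.


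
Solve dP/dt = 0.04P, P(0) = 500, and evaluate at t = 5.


The ODE dP/dt = 0.04P has solution P(t) = P(0)e^(0.04t).
Substitute P(0) = 500 and t = 5: P(5) = 500 e^(0.20) ≈ 611.


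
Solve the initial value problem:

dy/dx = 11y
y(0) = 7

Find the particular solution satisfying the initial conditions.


General solution of y' = 11y is y = Ce^(11x).
Apply y(0) = 7: C = 7.
Particular solution: y = 7e^(11x).


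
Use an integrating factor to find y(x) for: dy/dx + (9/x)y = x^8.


P(x) = 9/x ⇒ μ = x^9.
(x^9 y)' = x^17 ⇒ x^9 y = x^18/(18) + C.
Solve for y: y = (1/18)x^9 + C/x^9.


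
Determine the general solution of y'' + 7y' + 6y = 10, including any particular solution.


Characteristic roots of r² + 7r + 6 = 0 are -1, -6.
y_h = C₁e^(-x) + C₂e^(-6x).
Constant forcing; try y_p = A. Then 6A = 10 ⇒ A = 5/3.
General solution: y = C₁e^(-x) + C₂e^(-6x) + 5/3.


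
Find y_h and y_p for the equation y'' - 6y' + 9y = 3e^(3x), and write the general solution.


Characteristic polynomial (r - 3)² = 0; repeated root r = 3.
y_h = (C₁ + C₂x)e^(3x). Forcing matches the repeated root (resonance), so try y_p = Ax² e^(3x).
Substitute and solve for A: 2A = 3, so A = 3/2.
General solution: y = (C₁ + C₂x + (3/2)x²)e^(3x).
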